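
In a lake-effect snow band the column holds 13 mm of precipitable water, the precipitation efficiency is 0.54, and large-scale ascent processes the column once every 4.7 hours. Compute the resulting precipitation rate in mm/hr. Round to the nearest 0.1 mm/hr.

R ≈ 1.5 mm/hr

Each overturning extracts ε × PW = 0.54 × 13 = 7.02 mm.
Rate = ε·PW / τ = 7.02 / 4.7 h = 1.5 mm/hr.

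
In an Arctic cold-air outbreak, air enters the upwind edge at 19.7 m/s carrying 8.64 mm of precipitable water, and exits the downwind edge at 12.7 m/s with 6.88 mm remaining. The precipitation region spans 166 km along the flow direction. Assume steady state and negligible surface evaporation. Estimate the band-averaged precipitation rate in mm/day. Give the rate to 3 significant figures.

Column moisture flux per unit crosswind length is F = V × PW.
Inflow: F_in = 19.7 × 8.64 = 170.208 mm·m/s
Outflow: F_out = 12.7 × 6.88 = 87.376 mm·m/s
Steady-state rate R = (F_in − F_out)/L = (170.208 − 87.376) / 166000 m = 4.990e-04 mm/s.
R = 4.990e-04 × 3600 × 24 = 43.1 mm/day.

R ≈ 43.1 mm/day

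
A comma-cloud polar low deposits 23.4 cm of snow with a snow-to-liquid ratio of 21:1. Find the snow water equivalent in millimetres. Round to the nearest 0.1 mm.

SWE ≈ 11.1 mm

SWE = snow depth / ratio = 23.4 cm / 21 = 1.114 cm = 11.1 mm.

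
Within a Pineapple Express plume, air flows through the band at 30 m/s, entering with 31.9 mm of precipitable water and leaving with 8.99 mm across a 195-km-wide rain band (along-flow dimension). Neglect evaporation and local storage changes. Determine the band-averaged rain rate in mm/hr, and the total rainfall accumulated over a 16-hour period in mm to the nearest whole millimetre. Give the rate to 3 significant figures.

R ≈ 12.7 mm/hr; total ≈ 203 mm

Column moisture flux per unit crosswind length is F = V × PW.
Inflow: F_in = 30 × 31.9 = 957 mm·m/s
Outflow: F_out = 30 × 8.99 = 269.7 mm·m/s
Steady-state rate R = (F_in − F_out)/L = (957 − 269.7) / 195000 m = 3.525e-03 mm/s.
R = 3.525e-03 × 3600 = 12.7 mm/hr.
Over 16 h: total = 12.7 × 16 = 203.2 ≈ 203 mm.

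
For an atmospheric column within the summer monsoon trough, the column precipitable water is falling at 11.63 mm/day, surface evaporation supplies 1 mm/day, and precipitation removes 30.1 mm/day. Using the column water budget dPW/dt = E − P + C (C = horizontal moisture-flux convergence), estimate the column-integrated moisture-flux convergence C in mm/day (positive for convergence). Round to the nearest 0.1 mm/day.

dPW/dt = -11.63 mm/day.
C = dPW/dt − E + P = (-11.63) − 1 + 30.1 = 17.5 mm/day.

C ≈ 17.5 mm/day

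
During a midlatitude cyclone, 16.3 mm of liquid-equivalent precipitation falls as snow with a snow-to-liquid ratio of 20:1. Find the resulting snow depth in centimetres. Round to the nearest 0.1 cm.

snow depth ≈ 32.6 cm

Snow depth = liquid × ratio = 16.3 mm × 20 = 326 mm = 32.6 cm.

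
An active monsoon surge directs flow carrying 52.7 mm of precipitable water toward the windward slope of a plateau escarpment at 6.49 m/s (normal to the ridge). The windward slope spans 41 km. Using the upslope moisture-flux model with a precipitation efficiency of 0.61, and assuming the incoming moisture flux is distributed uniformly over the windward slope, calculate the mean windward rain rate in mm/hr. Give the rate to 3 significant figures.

Incoming column moisture flux per unit ridge length: F = V × PW = 6.49 × 52.7 = 342.023 mm·m/s.
Spread over the 41 km slope with efficiency ε = 0.61: R = ε·F/W = 0.61 × 342.023 / 41000 m = 5.089e-03 mm/s.
R = 5.089e-03 × 3600 = 18.3 mm/hr.

R ≈ 18.3 mm/hr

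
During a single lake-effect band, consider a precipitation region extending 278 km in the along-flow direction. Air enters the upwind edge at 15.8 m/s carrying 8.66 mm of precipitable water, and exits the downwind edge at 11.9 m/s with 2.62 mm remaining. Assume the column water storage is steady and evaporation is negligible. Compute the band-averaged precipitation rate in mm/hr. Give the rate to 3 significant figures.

Column moisture flux per unit crosswind length is F = V × PW.
Inflow: F_in = 15.8 × 8.66 = 136.828 mm·m/s
Outflow: F_out = 11.9 × 2.62 = 31.178 mm·m/s
Steady-state rate R = (F_in − F_out)/L = (136.828 − 31.178) / 278000 m = 3.800e-04 mm/s.
R = 3.800e-04 × 3600 = 1.37 mm/hr.

R ≈ 1.37 mm/hr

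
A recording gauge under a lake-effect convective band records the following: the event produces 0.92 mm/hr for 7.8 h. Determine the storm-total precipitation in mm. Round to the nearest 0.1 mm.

Total = Σ Rᵢ Δtᵢ = 0.92 × 7.8
      = 7.176 = 7.2 mm.

total ≈ 7.2 mm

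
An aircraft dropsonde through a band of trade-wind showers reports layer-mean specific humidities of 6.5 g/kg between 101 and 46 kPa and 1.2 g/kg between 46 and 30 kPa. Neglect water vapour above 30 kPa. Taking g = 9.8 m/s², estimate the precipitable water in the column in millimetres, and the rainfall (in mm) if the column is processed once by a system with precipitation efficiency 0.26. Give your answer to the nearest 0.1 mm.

Precipitable water is the column-integrated vapour mass per unit area: PW = (1/g) Σ q̄ Δp, with q in kg/kg and Δp in Pa (1 kg/m² of water = 1 mm).
Layer 101–46 kPa: Δp = 550 hPa = 55000 Pa, q̄ = 0.0065 kg/kg → 0.0065 × 55000 / 9.8 = 36.48 mm
Layer 46–30 kPa: Δp = 160 hPa = 16000 Pa, q̄ = 0.0012 kg/kg → 0.0012 × 16000 / 9.8 = 1.96 mm
PW = 36.48 + 1.96 = 38.44 ≈ 38.4 mm.
Rainfall = ε × PW = 0.26 × 38.4 = 10.0 mm.

PW ≈ 38.4 mm; rainfall ≈ 10.0 mm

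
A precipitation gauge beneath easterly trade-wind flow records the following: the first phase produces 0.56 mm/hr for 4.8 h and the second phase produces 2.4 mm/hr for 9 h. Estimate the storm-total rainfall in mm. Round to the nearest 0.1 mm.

total ≈ 24.3 mm

Total = Σ Rᵢ Δtᵢ = 0.56 × 4.8 + 2.4 × 9
      = 2.688 + 21.6 = 24.3 mm.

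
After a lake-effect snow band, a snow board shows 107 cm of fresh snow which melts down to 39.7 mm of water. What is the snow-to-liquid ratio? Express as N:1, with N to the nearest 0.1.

ratio ≈ 27.0

Ratio = snow depth / SWE = 1070 mm / 39.7 mm = 27.0, i.e. 27.0:1.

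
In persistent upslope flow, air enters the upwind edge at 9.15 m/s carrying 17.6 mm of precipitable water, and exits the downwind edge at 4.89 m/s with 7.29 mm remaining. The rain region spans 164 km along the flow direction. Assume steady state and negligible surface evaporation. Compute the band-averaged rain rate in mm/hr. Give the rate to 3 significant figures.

Column moisture flux per unit crosswind length is F = V × PW.
Inflow: F_in = 9.15 × 17.6 = 161.04 mm·m/s
Outflow: F_out = 4.89 × 7.29 = 35.6481 mm·m/s
Steady-state rate R = (F_in − F_out)/L = (161.04 − 35.6481) / 164000 m = 7.646e-04 mm/s.
R = 7.646e-04 × 3600 = 2.75 mm/hr.

R ≈ 2.75 mm/hr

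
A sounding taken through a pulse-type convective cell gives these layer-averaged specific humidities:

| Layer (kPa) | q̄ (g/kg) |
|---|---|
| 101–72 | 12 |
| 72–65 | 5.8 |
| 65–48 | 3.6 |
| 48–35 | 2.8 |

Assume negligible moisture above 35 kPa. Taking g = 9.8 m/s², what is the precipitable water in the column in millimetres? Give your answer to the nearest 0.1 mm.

PW ≈ 49.6 mm

Precipitable water is the column-integrated vapour mass per unit area: PW = (1/g) Σ q̄ Δp, with q in kg/kg and Δp in Pa (1 kg/m² of water = 1 mm).
Layer 101–72 kPa: Δp = 290 hPa = 29000 Pa, q̄ = 0.012 kg/kg → 0.012 × 29000 / 9.8 = 35.51 mm
Layer 72–65 kPa: Δp = 70 hPa = 7000 Pa, q̄ = 0.0058 kg/kg → 0.0058 × 7000 / 9.8 = 4.14 mm
Layer 65–48 kPa: Δp = 170 hPa = 17000 Pa, q̄ = 0.0036 kg/kg → 0.0036 × 17000 / 9.8 = 6.24 mm
Layer 48–35 kPa: Δp = 130 hPa = 13000 Pa, q̄ = 0.0028 kg/kg → 0.0028 × 13000 / 9.8 = 3.71 mm
PW = 35.51 + 4.14 + 6.24 + 3.71 = 49.60 ≈ 49.6 mm.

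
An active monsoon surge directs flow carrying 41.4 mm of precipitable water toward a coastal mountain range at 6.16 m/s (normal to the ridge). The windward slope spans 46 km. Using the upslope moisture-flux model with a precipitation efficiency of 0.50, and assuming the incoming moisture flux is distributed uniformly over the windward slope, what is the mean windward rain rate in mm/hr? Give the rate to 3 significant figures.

Incoming column moisture flux per unit ridge length: F = V × PW = 6.16 × 41.4 = 255.024 mm·m/s.
Spread over the 46 km slope with efficiency ε = 0.50: R = ε·F/W = 0.50 × 255.024 / 46000 m = 2.772e-03 mm/s.
R = 2.772e-03 × 3600 = 9.98 mm/hr.

R ≈ 9.98 mm/hr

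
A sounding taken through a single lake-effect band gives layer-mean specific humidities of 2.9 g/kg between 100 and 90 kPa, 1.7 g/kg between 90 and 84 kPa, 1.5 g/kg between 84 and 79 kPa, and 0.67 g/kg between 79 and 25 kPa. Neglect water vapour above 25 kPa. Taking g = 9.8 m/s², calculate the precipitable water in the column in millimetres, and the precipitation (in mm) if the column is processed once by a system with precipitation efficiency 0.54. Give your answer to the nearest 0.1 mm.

Precipitable water is the column-integrated vapour mass per unit area: PW = (1/g) Σ q̄ Δp, with q in kg/kg and Δp in Pa (1 kg/m² of water = 1 mm).
Layer 100–90 kPa: Δp = 100 hPa = 10000 Pa, q̄ = 0.0029 kg/kg → 0.0029 × 10000 / 9.8 = 2.96 mm
Layer 90–84 kPa: Δp = 60 hPa = 6000 Pa, q̄ = 0.0017 kg/kg → 0.0017 × 6000 / 9.8 = 1.04 mm
Layer 84–79 kPa: Δp = 50 hPa = 5000 Pa, q̄ = 0.0015 kg/kg → 0.0015 × 5000 / 9.8 = 0.77 mm
Layer 79–25 kPa: Δp = 540 hPa = 54000 Pa, q̄ = 0.00067 kg/kg → 0.00067 × 54000 / 9.8 = 3.69 mm
PW = 2.96 + 1.04 + 0.77 + 3.69 = 8.46 ≈ 8.5 mm.
Precipitation = ε × PW = 0.54 × 8.5 = 4.6 mm.

PW ≈ 8.5 mm; precipitation ≈ 4.6 mm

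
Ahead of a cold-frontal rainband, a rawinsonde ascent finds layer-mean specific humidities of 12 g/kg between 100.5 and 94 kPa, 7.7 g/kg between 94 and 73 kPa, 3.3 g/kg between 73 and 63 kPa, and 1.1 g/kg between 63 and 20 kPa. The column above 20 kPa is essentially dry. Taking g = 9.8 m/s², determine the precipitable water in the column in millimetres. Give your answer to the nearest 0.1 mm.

PW ≈ 32.7 mm

Precipitable water is the column-integrated vapour mass per unit area: PW = (1/g) Σ q̄ Δp, with q in kg/kg and Δp in Pa (1 kg/m² of water = 1 mm).
Layer 100.5–94 kPa: Δp = 65 hPa = 6500 Pa, q̄ = 0.012 kg/kg → 0.012 × 6500 / 9.8 = 7.96 mm
Layer 94–73 kPa: Δp = 210 hPa = 21000 Pa, q̄ = 0.0077 kg/kg → 0.0077 × 21000 / 9.8 = 16.50 mm
Layer 73–63 kPa: Δp = 100 hPa = 10000 Pa, q̄ = 0.0033 kg/kg → 0.0033 × 10000 / 9.8 = 3.37 mm
Layer 63–20 kPa: Δp = 430 hPa = 43000 Pa, q̄ = 0.0011 kg/kg → 0.0011 × 43000 / 9.8 = 4.83 mm
PW = 7.96 + 16.50 + 3.37 + 4.83 = 32.66 ≈ 32.7 mm.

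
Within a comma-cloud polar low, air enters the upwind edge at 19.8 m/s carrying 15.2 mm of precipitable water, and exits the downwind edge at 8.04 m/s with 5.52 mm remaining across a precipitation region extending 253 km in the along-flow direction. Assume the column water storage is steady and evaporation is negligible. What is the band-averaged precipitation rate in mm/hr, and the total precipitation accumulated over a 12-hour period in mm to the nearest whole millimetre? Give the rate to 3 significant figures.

Column moisture flux per unit crosswind length is F = V × PW.
Inflow: F_in = 19.8 × 15.2 = 300.96 mm·m/s
Outflow: F_out = 8.04 × 5.52 = 44.3808 mm·m/s
Steady-state rate R = (F_in − F_out)/L = (300.96 − 44.3808) / 253000 m = 1.014e-03 mm/s.
R = 1.014e-03 × 3600 = 3.65 mm/hr.
Over 12 h: total = 3.65 × 12 = 43.8 ≈ 44 mm.

R ≈ 3.65 mm/hr; total ≈ 44 mm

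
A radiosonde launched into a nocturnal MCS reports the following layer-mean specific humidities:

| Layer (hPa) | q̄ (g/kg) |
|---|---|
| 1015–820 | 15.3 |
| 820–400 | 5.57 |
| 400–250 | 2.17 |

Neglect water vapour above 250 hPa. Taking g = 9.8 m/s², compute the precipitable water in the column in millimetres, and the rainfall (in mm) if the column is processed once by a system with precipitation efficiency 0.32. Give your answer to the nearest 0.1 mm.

Precipitable water is the column-integrated vapour mass per unit area: PW = (1/g) Σ q̄ Δp, with q in kg/kg and Δp in Pa (1 kg/m² of water = 1 mm).
Layer 1015–820 hPa: Δp = 195 hPa = 19500 Pa, q̄ = 0.0153 kg/kg → 0.0153 × 19500 / 9.8 = 30.44 mm
Layer 820–400 hPa: Δp = 420 hPa = 42000 Pa, q̄ = 0.00557 kg/kg → 0.00557 × 42000 / 9.8 = 23.87 mm
Layer 400–250 hPa: Δp = 150 hPa = 15000 Pa, q̄ = 0.00217 kg/kg → 0.00217 × 15000 / 9.8 = 3.32 mm
PW = 30.44 + 23.87 + 3.32 = 57.63 ≈ 57.6 mm.
Rainfall = ε × PW = 0.32 × 57.6 = 18.4 mm.

PW ≈ 57.6 mm; rainfall ≈ 18.4 mm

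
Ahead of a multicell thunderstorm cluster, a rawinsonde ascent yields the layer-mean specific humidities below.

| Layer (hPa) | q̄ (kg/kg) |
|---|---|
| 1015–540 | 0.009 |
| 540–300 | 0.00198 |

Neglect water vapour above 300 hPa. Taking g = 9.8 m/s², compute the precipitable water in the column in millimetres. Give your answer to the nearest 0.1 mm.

Precipitable water is the column-integrated vapour mass per unit area: PW = (1/g) Σ q̄ Δp, with q in kg/kg and Δp in Pa (1 kg/m² of water = 1 mm).
Layer 1015–540 hPa: Δp = 475 hPa = 47500 Pa, q̄ = 0.009 kg/kg → 0.009 × 47500 / 9.8 = 43.62 mm
Layer 540–300 hPa: Δp = 240 hPa = 24000 Pa, q̄ = 0.00198 kg/kg → 0.00198 × 24000 / 9.8 = 4.85 mm
PW = 43.62 + 4.85 = 48.47 ≈ 48.5 mm.

PW ≈ 48.5 mm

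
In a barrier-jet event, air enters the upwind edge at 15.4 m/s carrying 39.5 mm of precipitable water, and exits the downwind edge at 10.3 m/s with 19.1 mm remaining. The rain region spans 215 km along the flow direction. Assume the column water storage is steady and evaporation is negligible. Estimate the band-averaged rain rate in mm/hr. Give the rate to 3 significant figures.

R ≈ 6.89 mm/hr

Column moisture flux per unit crosswind length is F = V × PW.
Inflow: F_in = 15.4 × 39.5 = 608.3 mm·m/s
Outflow: F_out = 10.3 × 19.1 = 196.73 mm·m/s
Steady-state rate R = (F_in − F_out)/L = (608.3 − 196.73) / 215000 m = 1.914e-03 mm/s.
R = 1.914e-03 × 3600 = 6.89 mm/hr.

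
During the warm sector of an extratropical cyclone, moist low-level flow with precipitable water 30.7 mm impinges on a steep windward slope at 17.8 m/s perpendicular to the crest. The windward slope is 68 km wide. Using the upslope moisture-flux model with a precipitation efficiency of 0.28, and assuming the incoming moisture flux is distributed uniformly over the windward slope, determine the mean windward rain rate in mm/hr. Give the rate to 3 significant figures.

R ≈ 8.10 mm/hr

Incoming column moisture flux per unit ridge length: F = V × PW = 17.8 × 30.7 = 546.46 mm·m/s.
Spread over the 68 km slope with efficiency ε = 0.28: R = ε·F/W = 0.28 × 546.46 / 68000 m = 2.250e-03 mm/s.
R = 2.250e-03 × 3600 = 8.10 mm/hr.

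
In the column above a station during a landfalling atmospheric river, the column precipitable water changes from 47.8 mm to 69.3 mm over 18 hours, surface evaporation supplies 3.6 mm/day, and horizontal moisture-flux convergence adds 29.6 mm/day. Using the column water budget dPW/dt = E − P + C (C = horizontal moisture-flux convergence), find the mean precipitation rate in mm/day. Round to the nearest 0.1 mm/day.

dPW/dt = (69.3 − 47.8) mm / (18/24 day) = +28.667 mm/day.
P = E + C − dPW/dt = 3.6 + (29.6) − (+28.667) = 4.5 mm/day.

P ≈ 4.5 mm/day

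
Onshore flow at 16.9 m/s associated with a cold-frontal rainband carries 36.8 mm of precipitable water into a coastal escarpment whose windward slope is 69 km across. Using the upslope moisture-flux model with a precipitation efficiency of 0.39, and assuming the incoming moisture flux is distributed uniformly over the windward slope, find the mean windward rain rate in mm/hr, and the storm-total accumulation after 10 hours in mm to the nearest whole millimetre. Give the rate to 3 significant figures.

Incoming column moisture flux per unit ridge length: F = V × PW = 16.9 × 36.8 = 621.92 mm·m/s.
Spread over the 69 km slope with efficiency ε = 0.39: R = ε·F/W = 0.39 × 621.92 / 69000 m = 3.515e-03 mm/s.
R = 3.515e-03 × 3600 = 12.7 mm/hr.
Over 10 h: total = 12.7 × 10 = 127 mm.

R ≈ 12.7 mm/hr; total ≈ 127 mm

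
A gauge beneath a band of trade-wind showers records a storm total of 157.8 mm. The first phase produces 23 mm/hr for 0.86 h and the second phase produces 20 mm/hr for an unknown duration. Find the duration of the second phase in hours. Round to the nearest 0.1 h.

Known phases: 23 × 0.86 = 19.78 mm.
Remaining depth = 157.8 − 19.78 = 138.02 mm.
Duration = 138.02 / 20 = 6.9 h.

duration ≈ 6.9 h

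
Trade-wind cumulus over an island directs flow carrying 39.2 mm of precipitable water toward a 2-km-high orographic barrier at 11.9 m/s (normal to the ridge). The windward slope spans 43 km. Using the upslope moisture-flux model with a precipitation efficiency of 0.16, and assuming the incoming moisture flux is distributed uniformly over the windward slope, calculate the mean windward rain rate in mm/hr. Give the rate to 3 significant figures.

Incoming column moisture flux per unit ridge length: F = V × PW = 11.9 × 39.2 = 466.48 mm·m/s.
Spread over the 43 km slope with efficiency ε = 0.16: R = ε·F/W = 0.16 × 466.48 / 43000 m = 1.736e-03 mm/s.
R = 1.736e-03 × 3600 = 6.25 mm/hr.

R ≈ 6.25 mm/hr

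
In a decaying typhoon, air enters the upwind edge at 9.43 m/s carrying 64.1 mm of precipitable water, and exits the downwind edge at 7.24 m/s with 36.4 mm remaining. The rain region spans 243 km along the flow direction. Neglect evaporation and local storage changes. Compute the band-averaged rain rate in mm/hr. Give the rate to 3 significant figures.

Column moisture flux per unit crosswind length is F = V × PW.
Inflow: F_in = 9.43 × 64.1 = 604.463 mm·m/s
Outflow: F_out = 7.24 × 36.4 = 263.536 mm·m/s
Steady-state rate R = (F_in − F_out)/L = (604.463 − 263.536) / 243000 m = 1.403e-03 mm/s.
R = 1.403e-03 × 3600 = 5.05 mm/hr.

R ≈ 5.05 mm/hr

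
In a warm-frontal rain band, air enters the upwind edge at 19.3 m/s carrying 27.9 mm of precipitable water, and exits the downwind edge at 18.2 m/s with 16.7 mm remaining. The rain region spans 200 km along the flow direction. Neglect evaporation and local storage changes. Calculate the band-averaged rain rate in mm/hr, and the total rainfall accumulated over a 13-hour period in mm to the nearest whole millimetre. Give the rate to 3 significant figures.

R ≈ 4.22 mm/hr; total ≈ 55 mm

Column moisture flux per unit crosswind length is F = V × PW.
Inflow: F_in = 19.3 × 27.9 = 538.47 mm·m/s
Outflow: F_out = 18.2 × 16.7 = 303.94 mm·m/s
Steady-state rate R = (F_in − F_out)/L = (538.47 − 303.94) / 200000 m = 1.173e-03 mm/s.
R = 1.173e-03 × 3600 = 4.22 mm/hr.
Over 13 h: total = 4.22 × 13 = 54.86 ≈ 55 mm.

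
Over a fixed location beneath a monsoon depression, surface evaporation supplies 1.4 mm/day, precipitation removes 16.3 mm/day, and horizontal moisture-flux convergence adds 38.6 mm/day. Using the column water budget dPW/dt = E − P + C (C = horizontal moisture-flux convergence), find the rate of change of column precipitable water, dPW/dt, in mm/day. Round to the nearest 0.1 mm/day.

dPW/dt ≈ 23.7 mm/day

dPW/dt = E − P + C = 1.4 − 16.3 + (38.6) = 23.7 mm/day.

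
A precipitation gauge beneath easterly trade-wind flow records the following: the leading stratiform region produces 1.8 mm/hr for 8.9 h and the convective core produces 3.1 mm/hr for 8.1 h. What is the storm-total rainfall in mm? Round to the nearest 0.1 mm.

Total = Σ Rᵢ Δtᵢ = 1.8 × 8.9 + 3.1 × 8.1
      = 16.02 + 25.11 = 41.1 mm.

total ≈ 41.1 mm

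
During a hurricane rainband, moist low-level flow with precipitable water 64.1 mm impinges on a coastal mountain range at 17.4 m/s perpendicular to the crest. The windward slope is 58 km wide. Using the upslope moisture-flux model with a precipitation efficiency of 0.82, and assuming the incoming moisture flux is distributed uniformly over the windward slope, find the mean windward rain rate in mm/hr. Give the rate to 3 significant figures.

Incoming column moisture flux per unit ridge length: F = V × PW = 17.4 × 64.1 = 1115.34 mm·m/s.
Spread over the 58 km slope with efficiency ε = 0.82: R = ε·F/W = 0.82 × 1115.34 / 58000 m = 1.577e-02 mm/s.
R = 1.577e-02 × 3600 = 56.8 mm/hr.

R ≈ 56.8 mm/hr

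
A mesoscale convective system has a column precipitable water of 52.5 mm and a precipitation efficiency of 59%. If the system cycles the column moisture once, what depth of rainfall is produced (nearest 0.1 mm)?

Rainfall = ε × PW = 0.59 × 52.5 = 31.0 mm.

rainfall ≈ 31.0 mm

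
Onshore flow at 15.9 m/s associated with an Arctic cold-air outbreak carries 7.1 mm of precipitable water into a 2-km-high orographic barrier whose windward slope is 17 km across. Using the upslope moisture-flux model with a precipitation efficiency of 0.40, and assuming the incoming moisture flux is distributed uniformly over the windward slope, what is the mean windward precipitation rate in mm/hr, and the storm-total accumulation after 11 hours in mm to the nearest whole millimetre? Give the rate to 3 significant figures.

R ≈ 9.56 mm/hr; total ≈ 105 mm

Incoming column moisture flux per unit ridge length: F = V × PW = 15.9 × 7.1 = 112.89 mm·m/s.
Spread over the 17 km slope with efficiency ε = 0.40: R = ε·F/W = 0.40 × 112.89 / 17000 m = 2.656e-03 mm/s.
R = 2.656e-03 × 3600 = 9.56 mm/hr.
Over 11 h: total = 9.56 × 11 = 105.16 ≈ 105 mm.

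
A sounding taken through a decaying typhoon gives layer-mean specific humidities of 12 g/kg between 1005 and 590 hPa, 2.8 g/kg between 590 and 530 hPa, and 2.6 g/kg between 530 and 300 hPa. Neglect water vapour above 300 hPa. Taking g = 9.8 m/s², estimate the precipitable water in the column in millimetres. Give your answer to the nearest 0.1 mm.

PW ≈ 58.6 mm

Precipitable water is the column-integrated vapour mass per unit area: PW = (1/g) Σ q̄ Δp, with q in kg/kg and Δp in Pa (1 kg/m² of water = 1 mm).
Layer 1005–590 hPa: Δp = 415 hPa = 41500 Pa, q̄ = 0.012 kg/kg → 0.012 × 41500 / 9.8 = 50.82 mm
Layer 590–530 hPa: Δp = 60 hPa = 6000 Pa, q̄ = 0.0028 kg/kg → 0.0028 × 6000 / 9.8 = 1.71 mm
Layer 530–300 hPa: Δp = 230 hPa = 23000 Pa, q̄ = 0.0026 kg/kg → 0.0026 × 23000 / 9.8 = 6.10 mm
PW = 50.82 + 1.71 + 6.10 = 58.63 ≈ 58.6 mm.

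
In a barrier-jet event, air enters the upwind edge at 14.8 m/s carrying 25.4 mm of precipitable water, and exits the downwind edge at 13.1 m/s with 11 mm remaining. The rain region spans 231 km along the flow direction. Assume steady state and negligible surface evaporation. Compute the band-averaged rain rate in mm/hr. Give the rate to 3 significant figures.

Column moisture flux per unit crosswind length is F = V × PW.
Inflow: F_in = 14.8 × 25.4 = 375.92 mm·m/s
Outflow: F_out = 13.1 × 11 = 144.1 mm·m/s
Steady-state rate R = (F_in − F_out)/L = (375.92 − 144.1) / 231000 m = 1.004e-03 mm/s.
R = 1.004e-03 × 3600 = 3.61 mm/hr.

R ≈ 3.61 mm/hr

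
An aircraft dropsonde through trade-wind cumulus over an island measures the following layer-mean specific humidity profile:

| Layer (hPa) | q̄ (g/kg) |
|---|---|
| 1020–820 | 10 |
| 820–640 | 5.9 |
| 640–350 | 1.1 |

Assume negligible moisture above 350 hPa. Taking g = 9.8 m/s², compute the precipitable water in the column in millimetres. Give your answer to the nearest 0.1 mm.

PW ≈ 34.5 mm

Precipitable water is the column-integrated vapour mass per unit area: PW = (1/g) Σ q̄ Δp, with q in kg/kg and Δp in Pa (1 kg/m² of water = 1 mm).
Layer 1020–820 hPa: Δp = 200 hPa = 20000 Pa, q̄ = 0.01 kg/kg → 0.01 × 20000 / 9.8 = 20.41 mm
Layer 820–640 hPa: Δp = 180 hPa = 18000 Pa, q̄ = 0.0059 kg/kg → 0.0059 × 18000 / 9.8 = 10.84 mm
Layer 640–350 hPa: Δp = 290 hPa = 29000 Pa, q̄ = 0.0011 kg/kg → 0.0011 × 29000 / 9.8 = 3.26 mm
PW = 20.41 + 10.84 + 3.26 = 34.51 ≈ 34.5 mm.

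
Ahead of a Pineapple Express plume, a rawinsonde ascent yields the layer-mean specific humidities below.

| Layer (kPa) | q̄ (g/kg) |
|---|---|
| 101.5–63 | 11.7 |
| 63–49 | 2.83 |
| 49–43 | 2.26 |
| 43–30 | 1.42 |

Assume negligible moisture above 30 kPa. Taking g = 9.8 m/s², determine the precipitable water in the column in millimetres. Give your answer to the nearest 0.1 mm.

PW ≈ 53.3 mm

Precipitable water is the column-integrated vapour mass per unit area: PW = (1/g) Σ q̄ Δp, with q in kg/kg and Δp in Pa (1 kg/m² of water = 1 mm).
Layer 101.5–63 kPa: Δp = 385 hPa = 38500 Pa, q̄ = 0.0117 kg/kg → 0.0117 × 38500 / 9.8 = 45.96 mm
Layer 63–49 kPa: Δp = 140 hPa = 14000 Pa, q̄ = 0.00283 kg/kg → 0.00283 × 14000 / 9.8 = 4.04 mm
Layer 49–43 kPa: Δp = 60 hPa = 6000 Pa, q̄ = 0.00226 kg/kg → 0.00226 × 6000 / 9.8 = 1.38 mm
Layer 43–30 kPa: Δp = 130 hPa = 13000 Pa, q̄ = 0.00142 kg/kg → 0.00142 × 13000 / 9.8 = 1.88 mm
PW = 45.96 + 4.04 + 1.38 + 1.88 = 53.26 ≈ 53.3 mm.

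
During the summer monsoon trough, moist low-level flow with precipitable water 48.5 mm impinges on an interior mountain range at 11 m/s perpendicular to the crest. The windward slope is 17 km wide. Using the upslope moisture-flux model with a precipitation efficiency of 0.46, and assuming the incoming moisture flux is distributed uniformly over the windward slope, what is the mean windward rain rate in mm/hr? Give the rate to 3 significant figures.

R ≈ 52.0 mm/hr

Incoming column moisture flux per unit ridge length: F = V × PW = 11 × 48.5 = 533.5 mm·m/s.
Spread over the 17 km slope with efficiency ε = 0.46: R = ε·F/W = 0.46 × 533.5 / 17000 m = 1.444e-02 mm/s.
R = 1.444e-02 × 3600 = 52.0 mm/hr.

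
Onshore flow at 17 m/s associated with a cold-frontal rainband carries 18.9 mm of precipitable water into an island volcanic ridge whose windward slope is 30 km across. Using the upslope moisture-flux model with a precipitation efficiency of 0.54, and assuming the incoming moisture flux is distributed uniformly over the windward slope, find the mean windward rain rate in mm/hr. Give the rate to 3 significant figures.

Incoming column moisture flux per unit ridge length: F = V × PW = 17 × 18.9 = 321.3 mm·m/s.
Spread over the 30 km slope with efficiency ε = 0.54: R = ε·F/W = 0.54 × 321.3 / 30000 m = 5.783e-03 mm/s.
R = 5.783e-03 × 3600 = 20.8 mm/hr.

R ≈ 20.8 mm/hr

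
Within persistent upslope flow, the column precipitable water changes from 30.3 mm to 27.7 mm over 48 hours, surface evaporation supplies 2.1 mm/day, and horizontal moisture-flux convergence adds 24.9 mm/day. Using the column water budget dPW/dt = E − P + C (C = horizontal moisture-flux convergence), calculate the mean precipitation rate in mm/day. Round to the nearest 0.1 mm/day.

dPW/dt = (27.7 − 30.3) mm / (48/24 day) = -1.300 mm/day.
P = E + C − dPW/dt = 2.1 + (24.9) − (-1.300) = 28.3 mm/day.

P ≈ 28.3 mm/day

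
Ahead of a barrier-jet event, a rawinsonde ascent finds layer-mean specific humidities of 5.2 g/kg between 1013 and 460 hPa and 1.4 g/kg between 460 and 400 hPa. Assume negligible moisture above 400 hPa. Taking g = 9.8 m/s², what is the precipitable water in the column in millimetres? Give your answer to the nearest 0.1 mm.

Precipitable water is the column-integrated vapour mass per unit area: PW = (1/g) Σ q̄ Δp, with q in kg/kg and Δp in Pa (1 kg/m² of water = 1 mm).
Layer 1013–460 hPa: Δp = 553 hPa = 55300 Pa, q̄ = 0.0052 kg/kg → 0.0052 × 55300 / 9.8 = 29.34 mm
Layer 460–400 hPa: Δp = 60 hPa = 6000 Pa, q̄ = 0.0014 kg/kg → 0.0014 × 6000 / 9.8 = 0.86 mm
PW = 29.34 + 0.86 = 30.20 ≈ 30.2 mm.

PW ≈ 30.2 mm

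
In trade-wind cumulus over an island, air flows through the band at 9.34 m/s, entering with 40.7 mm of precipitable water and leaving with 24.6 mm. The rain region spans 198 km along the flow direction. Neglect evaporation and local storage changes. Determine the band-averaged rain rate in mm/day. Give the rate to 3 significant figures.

Column moisture flux per unit crosswind length is F = V × PW.
Inflow: F_in = 9.34 × 40.7 = 380.138 mm·m/s
Outflow: F_out = 9.34 × 24.6 = 229.764 mm·m/s
Steady-state rate R = (F_in − F_out)/L = (380.138 − 229.764) / 198000 m = 7.595e-04 mm/s.
R = 7.595e-04 × 3600 × 24 = 65.6 mm/day.

R ≈ 65.6 mm/day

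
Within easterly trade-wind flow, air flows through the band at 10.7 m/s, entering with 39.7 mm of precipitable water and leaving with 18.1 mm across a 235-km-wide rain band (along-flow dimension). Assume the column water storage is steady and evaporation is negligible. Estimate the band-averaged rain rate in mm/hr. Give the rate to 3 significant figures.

Column moisture flux per unit crosswind length is F = V × PW.
Inflow: F_in = 10.7 × 39.7 = 424.79 mm·m/s
Outflow: F_out = 10.7 × 18.1 = 193.67 mm·m/s
Steady-state rate R = (F_in − F_out)/L = (424.79 − 193.67) / 235000 m = 9.835e-04 mm/s.
R = 9.835e-04 × 3600 = 3.54 mm/hr.

R ≈ 3.54 mm/hr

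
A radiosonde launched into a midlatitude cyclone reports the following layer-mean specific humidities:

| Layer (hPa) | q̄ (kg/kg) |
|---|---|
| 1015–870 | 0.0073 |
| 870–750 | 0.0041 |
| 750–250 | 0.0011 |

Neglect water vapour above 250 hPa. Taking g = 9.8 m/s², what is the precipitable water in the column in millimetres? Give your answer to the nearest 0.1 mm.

Precipitable water is the column-integrated vapour mass per unit area: PW = (1/g) Σ q̄ Δp, with q in kg/kg and Δp in Pa (1 kg/m² of water = 1 mm).
Layer 1015–870 hPa: Δp = 145 hPa = 14500 Pa, q̄ = 0.0073 kg/kg → 0.0073 × 14500 / 9.8 = 10.80 mm
Layer 870–750 hPa: Δp = 120 hPa = 12000 Pa, q̄ = 0.0041 kg/kg → 0.0041 × 12000 / 9.8 = 5.02 mm
Layer 750–250 hPa: Δp = 500 hPa = 50000 Pa, q̄ = 0.0011 kg/kg → 0.0011 × 50000 / 9.8 = 5.61 mm
PW = 10.80 + 5.02 + 5.61 = 21.43 ≈ 21.4 mm.

PW ≈ 21.4 mm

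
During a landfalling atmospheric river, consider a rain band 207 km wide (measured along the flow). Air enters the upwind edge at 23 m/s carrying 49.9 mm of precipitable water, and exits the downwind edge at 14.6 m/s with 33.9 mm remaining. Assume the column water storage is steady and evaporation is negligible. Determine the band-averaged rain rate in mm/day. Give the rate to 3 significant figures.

Column moisture flux per unit crosswind length is F = V × PW.
Inflow: F_in = 23 × 49.9 = 1147.7 mm·m/s
Outflow: F_out = 14.6 × 33.9 = 494.94 mm·m/s
Steady-state rate R = (F_in − F_out)/L = (1147.7 − 494.94) / 207000 m = 3.153e-03 mm/s.
R = 3.153e-03 × 3600 × 24 = 272 mm/day.

R ≈ 272 mm/day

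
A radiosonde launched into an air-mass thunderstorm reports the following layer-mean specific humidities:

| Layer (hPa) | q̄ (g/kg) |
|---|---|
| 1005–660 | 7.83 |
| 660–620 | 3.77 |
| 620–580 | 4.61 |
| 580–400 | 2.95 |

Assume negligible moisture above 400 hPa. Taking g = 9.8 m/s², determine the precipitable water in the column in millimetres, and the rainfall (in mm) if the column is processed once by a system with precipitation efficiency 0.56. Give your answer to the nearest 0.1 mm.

Precipitable water is the column-integrated vapour mass per unit area: PW = (1/g) Σ q̄ Δp, with q in kg/kg and Δp in Pa (1 kg/m² of water = 1 mm).
Layer 1005–660 hPa: Δp = 345 hPa = 34500 Pa, q̄ = 0.00783 kg/kg → 0.00783 × 34500 / 9.8 = 27.56 mm
Layer 660–620 hPa: Δp = 40 hPa = 4000 Pa, q̄ = 0.00377 kg/kg → 0.00377 × 4000 / 9.8 = 1.54 mm
Layer 620–580 hPa: Δp = 40 hPa = 4000 Pa, q̄ = 0.00461 kg/kg → 0.00461 × 4000 / 9.8 = 1.88 mm
Layer 580–400 hPa: Δp = 180 hPa = 18000 Pa, q̄ = 0.00295 kg/kg → 0.00295 × 18000 / 9.8 = 5.42 mm
PW = 27.56 + 1.54 + 1.88 + 5.42 = 36.40 ≈ 36.4 mm.
Rainfall = ε × PW = 0.56 × 36.4 = 20.4 mm.

PW ≈ 36.4 mm; rainfall ≈ 20.4 mm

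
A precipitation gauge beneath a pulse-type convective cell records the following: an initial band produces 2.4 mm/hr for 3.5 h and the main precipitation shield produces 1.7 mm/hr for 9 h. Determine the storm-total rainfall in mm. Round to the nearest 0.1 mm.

total ≈ 23.7 mm

Total = Σ Rᵢ Δtᵢ = 2.4 × 3.5 + 1.7 × 9
      = 8.4 + 15.3 = 23.7 mm.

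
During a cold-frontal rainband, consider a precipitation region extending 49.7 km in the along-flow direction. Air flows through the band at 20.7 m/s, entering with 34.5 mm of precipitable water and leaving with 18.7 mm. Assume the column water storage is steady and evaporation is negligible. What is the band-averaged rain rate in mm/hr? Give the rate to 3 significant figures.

R ≈ 23.7 mm/hr

Column moisture flux per unit crosswind length is F = V × PW.
Inflow: F_in = 20.7 × 34.5 = 714.15 mm·m/s
Outflow: F_out = 20.7 × 18.7 = 387.09 mm·m/s
Steady-state rate R = (F_in − F_out)/L = (714.15 − 387.09) / 49700 m = 6.581e-03 mm/s.
R = 6.581e-03 × 3600 = 23.7 mm/hr.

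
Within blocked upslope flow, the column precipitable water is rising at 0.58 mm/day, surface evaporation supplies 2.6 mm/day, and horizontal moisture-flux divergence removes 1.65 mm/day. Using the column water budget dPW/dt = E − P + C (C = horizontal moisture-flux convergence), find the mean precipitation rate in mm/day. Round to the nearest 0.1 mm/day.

P ≈ 0.4 mm/day

dPW/dt = +0.58 mm/day.
P = E + C − dPW/dt = 2.6 + (-1.65) − (+0.58) = 0.4 mm/day.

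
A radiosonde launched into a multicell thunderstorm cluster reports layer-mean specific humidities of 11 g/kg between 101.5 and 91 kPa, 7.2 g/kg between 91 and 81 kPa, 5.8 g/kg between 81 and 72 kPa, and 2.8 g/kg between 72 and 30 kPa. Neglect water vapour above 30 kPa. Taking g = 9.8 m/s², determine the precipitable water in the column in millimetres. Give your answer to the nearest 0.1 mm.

PW ≈ 36.5 mm

Precipitable water is the column-integrated vapour mass per unit area: PW = (1/g) Σ q̄ Δp, with q in kg/kg and Δp in Pa (1 kg/m² of water = 1 mm).
Layer 101.5–91 kPa: Δp = 105 hPa = 10500 Pa, q̄ = 0.011 kg/kg → 0.011 × 10500 / 9.8 = 11.79 mm
Layer 91–81 kPa: Δp = 100 hPa = 10000 Pa, q̄ = 0.0072 kg/kg → 0.0072 × 10000 / 9.8 = 7.35 mm
Layer 81–72 kPa: Δp = 90 hPa = 9000 Pa, q̄ = 0.0058 kg/kg → 0.0058 × 9000 / 9.8 = 5.33 mm
Layer 72–30 kPa: Δp = 420 hPa = 42000 Pa, q̄ = 0.0028 kg/kg → 0.0028 × 42000 / 9.8 = 12.00 mm
PW = 11.79 + 7.35 + 5.33 + 12.00 = 36.47 ≈ 36.5 mm.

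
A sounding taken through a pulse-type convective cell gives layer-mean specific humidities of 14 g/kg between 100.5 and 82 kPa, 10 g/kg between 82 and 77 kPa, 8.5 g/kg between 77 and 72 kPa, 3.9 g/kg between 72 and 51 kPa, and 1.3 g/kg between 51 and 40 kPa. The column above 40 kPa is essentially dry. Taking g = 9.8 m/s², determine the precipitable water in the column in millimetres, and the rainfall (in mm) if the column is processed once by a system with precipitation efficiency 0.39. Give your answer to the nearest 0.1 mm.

Precipitable water is the column-integrated vapour mass per unit area: PW = (1/g) Σ q̄ Δp, with q in kg/kg and Δp in Pa (1 kg/m² of water = 1 mm).
Layer 100.5–82 kPa: Δp = 185 hPa = 18500 Pa, q̄ = 0.014 kg/kg → 0.014 × 18500 / 9.8 = 26.43 mm
Layer 82–77 kPa: Δp = 50 hPa = 5000 Pa, q̄ = 0.01 kg/kg → 0.01 × 5000 / 9.8 = 5.10 mm
Layer 77–72 kPa: Δp = 50 hPa = 5000 Pa, q̄ = 0.0085 kg/kg → 0.0085 × 5000 / 9.8 = 4.34 mm
Layer 72–51 kPa: Δp = 210 hPa = 21000 Pa, q̄ = 0.0039 kg/kg → 0.0039 × 21000 / 9.8 = 8.36 mm
Layer 51–40 kPa: Δp = 110 hPa = 11000 Pa, q̄ = 0.0013 kg/kg → 0.0013 × 11000 / 9.8 = 1.46 mm
PW = 26.43 + 5.10 + 4.34 + 8.36 + 1.46 = 45.69 ≈ 45.7 mm.
Rainfall = ε × PW = 0.39 × 45.7 = 17.8 mm.

PW ≈ 45.7 mm; rainfall ≈ 17.8 mm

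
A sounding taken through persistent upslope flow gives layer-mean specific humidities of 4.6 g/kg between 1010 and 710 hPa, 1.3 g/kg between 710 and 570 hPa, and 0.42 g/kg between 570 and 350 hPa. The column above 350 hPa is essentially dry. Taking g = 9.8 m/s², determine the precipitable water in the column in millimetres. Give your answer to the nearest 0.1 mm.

Precipitable water is the column-integrated vapour mass per unit area: PW = (1/g) Σ q̄ Δp, with q in kg/kg and Δp in Pa (1 kg/m² of water = 1 mm).
Layer 1010–710 hPa: Δp = 300 hPa = 30000 Pa, q̄ = 0.0046 kg/kg → 0.0046 × 30000 / 9.8 = 14.08 mm
Layer 710–570 hPa: Δp = 140 hPa = 14000 Pa, q̄ = 0.0013 kg/kg → 0.0013 × 14000 / 9.8 = 1.86 mm
Layer 570–350 hPa: Δp = 220 hPa = 22000 Pa, q̄ = 0.00042 kg/kg → 0.00042 × 22000 / 9.8 = 0.94 mm
PW = 14.08 + 1.86 + 0.94 = 16.88 ≈ 16.9 mm.

PW ≈ 16.9 mm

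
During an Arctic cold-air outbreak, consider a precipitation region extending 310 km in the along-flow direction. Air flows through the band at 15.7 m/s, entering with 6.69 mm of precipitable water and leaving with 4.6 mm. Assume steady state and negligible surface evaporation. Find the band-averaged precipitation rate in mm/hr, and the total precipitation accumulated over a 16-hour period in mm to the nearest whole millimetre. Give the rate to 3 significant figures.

R ≈ 0.381 mm/hr; total ≈ 6 mm

Column moisture flux per unit crosswind length is F = V × PW.
Inflow: F_in = 15.7 × 6.69 = 105.033 mm·m/s
Outflow: F_out = 15.7 × 4.6 = 72.22 mm·m/s
Steady-state rate R = (F_in − F_out)/L = (105.033 − 72.22) / 310000 m = 1.058e-04 mm/s.
R = 1.058e-04 × 3600 = 0.381 mm/hr.
Over 16 h: total = 0.381 × 16 = 6.096 ≈ 6 mm.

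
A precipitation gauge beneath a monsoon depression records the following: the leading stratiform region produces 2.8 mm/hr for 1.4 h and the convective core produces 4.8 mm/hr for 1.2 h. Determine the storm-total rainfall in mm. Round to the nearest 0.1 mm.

Total = Σ Rᵢ Δtᵢ = 2.8 × 1.4 + 4.8 × 1.2
      = 3.92 + 5.76 = 9.7 mm.

total ≈ 9.7 mm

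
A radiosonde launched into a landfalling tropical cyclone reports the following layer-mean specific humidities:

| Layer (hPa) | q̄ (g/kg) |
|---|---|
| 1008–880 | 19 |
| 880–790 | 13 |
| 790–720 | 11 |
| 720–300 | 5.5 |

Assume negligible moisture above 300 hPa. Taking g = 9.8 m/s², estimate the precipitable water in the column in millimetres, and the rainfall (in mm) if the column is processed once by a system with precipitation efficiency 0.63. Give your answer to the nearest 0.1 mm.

PW ≈ 68.2 mm; rainfall ≈ 43.0 mm

Precipitable water is the column-integrated vapour mass per unit area: PW = (1/g) Σ q̄ Δp, with q in kg/kg and Δp in Pa (1 kg/m² of water = 1 mm).
Layer 1008–880 hPa: Δp = 128 hPa = 12800 Pa, q̄ = 0.019 kg/kg → 0.019 × 12800 / 9.8 = 24.82 mm
Layer 880–790 hPa: Δp = 90 hPa = 9000 Pa, q̄ = 0.013 kg/kg → 0.013 × 9000 / 9.8 = 11.94 mm
Layer 790–720 hPa: Δp = 70 hPa = 7000 Pa, q̄ = 0.011 kg/kg → 0.011 × 7000 / 9.8 = 7.86 mm
Layer 720–300 hPa: Δp = 420 hPa = 42000 Pa, q̄ = 0.0055 kg/kg → 0.0055 × 42000 / 9.8 = 23.57 mm
PW = 24.82 + 11.94 + 7.86 + 23.57 = 68.19 ≈ 68.2 mm.
Rainfall = ε × PW = 0.63 × 68.2 = 43.0 mm.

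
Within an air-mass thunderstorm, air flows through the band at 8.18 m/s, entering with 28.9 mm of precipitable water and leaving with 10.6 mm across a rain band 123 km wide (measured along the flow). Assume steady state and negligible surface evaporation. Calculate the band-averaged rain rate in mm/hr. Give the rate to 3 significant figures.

R ≈ 4.38 mm/hr

Column moisture flux per unit crosswind length is F = V × PW.
Inflow: F_in = 8.18 × 28.9 = 236.402 mm·m/s
Outflow: F_out = 8.18 × 10.6 = 86.708 mm·m/s
Steady-state rate R = (F_in − F_out)/L = (236.402 − 86.708) / 123000 m = 1.217e-03 mm/s.
R = 1.217e-03 × 3600 = 4.38 mm/hr.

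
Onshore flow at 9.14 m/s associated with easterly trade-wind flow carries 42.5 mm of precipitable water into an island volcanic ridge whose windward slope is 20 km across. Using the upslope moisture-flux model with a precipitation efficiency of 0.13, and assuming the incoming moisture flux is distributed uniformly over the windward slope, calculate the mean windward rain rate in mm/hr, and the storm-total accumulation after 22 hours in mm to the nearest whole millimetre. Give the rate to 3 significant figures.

R ≈ 9.09 mm/hr; total ≈ 200 mm

Incoming column moisture flux per unit ridge length: F = V × PW = 9.14 × 42.5 = 388.45 mm·m/s.
Spread over the 20 km slope with efficiency ε = 0.13: R = ε·F/W = 0.13 × 388.45 / 20000 m = 2.525e-03 mm/s.
R = 2.525e-03 × 3600 = 9.09 mm/hr.
Over 22 h: total = 9.09 × 22 = 199.98 ≈ 200 mm.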